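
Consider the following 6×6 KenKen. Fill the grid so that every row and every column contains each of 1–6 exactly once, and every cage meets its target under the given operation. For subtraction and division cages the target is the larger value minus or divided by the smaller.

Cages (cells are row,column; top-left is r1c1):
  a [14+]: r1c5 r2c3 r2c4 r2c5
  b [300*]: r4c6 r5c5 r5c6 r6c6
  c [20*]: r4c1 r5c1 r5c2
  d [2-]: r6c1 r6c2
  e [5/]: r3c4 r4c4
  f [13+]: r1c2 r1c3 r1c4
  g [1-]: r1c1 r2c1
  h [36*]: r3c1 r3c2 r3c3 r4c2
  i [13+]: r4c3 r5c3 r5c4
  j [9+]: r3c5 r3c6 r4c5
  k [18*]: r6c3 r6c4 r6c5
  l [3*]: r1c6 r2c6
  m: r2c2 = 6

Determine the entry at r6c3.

1

M is a freebie, leaving r2c2 = 6.
Cage b has product 300, which forces r5c5 = 5.
Cage c has product 20; hence r4c1 = 5.
Row 4 now contains 5, leaving r4c4 = 1.
1 is placed in column 4, so r3c4 = 5.
Cage b needs product 300, so r6c6 = 5.
In row 2, 5 can only go at r2c3, so r2c3 = 5.
In row 1, 5 can only go at r1c2, so r1c2 = 5.
The only place for 2 in row 5 is r5c6.
Cage b has product 300, so r4c6 = 6.
The only place for 4 in column 6 is r3c6.
Cage i needs sum 13, which forces r4c3 = 4.
The only place for 4 in column 4 is r2c4.
The only place for 2 in column 4 is r1c4.
2 is placed in row 1, which forces r1c3 = 6.
6 is placed in column 3, which forces r5c3 = 3.
3 is placed in row 5; hence r5c4 = 6.
3 is placed in column 3, which forces r6c3 = 1.
6 is placed in column 4, so r6c4 = 3.
Row 6 now contains 3, so r6c5 = 6.
Cage h needs product 36, which forces r3c1 = 6.
The 4 cells of cage h must have product 36, leaving r3c2 = 1.
1 is placed in column 3, leaving r3c3 = 2.
Row 3 already has 2, which forces r3c5 = 3.
Cage h needs product 36; hence r4c2 = 3.
3 is placed in column 5, which forces r4c5 = 2.
1 is placed in column 2; hence r5c2 = 4.
4 is placed in column 2; hence r6c2 = 2.
3 is placed in column 5, leaving r1c5 = 4.
2 is placed in column 5, so r2c5 = 1.
Row 2 already has 1; hence r2c6 = 3.
4 is placed in row 5, so r5c1 = 1.
Row 6 now contains 2, which forces r6c1 = 4.
1 is placed in column 1, which forces r1c1 = 3.
Column 6 already has 3, leaving r1c6 = 1.
Row 2 now contains 3; hence r2c1 = 2.
Completed grid: 3 5 6 2 4 1 / 2 6 5 4 1 3 / 6 1 2 5 3 4 / 5 3 4 1 2 6 / 1 4 3 6 5 2 / 4 2 1 3 6 5.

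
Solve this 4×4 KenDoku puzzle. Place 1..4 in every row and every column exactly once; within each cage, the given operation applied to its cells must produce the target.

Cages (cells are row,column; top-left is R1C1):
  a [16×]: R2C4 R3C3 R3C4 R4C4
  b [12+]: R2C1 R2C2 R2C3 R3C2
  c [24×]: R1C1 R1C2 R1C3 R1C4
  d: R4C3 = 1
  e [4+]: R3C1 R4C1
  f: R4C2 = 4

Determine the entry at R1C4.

The 4 cells of cage a must have product 16; hence R3C3 = 2.
F is a freebie, leaving R4C2 = 4.
D is a freebie, which forces R4C3 = 1.
Row 4 now contains 1; hence R4C4 = 2.
Cage b has sum 12, leaving R2C2 = 2.
Cage e's pair has sum 4, leaving R3C1 = 1.
Column 2 now contains 4, so R3C2 = 3.
Row 3 already has 1, so R3C4 = 4.
Row 4 now contains 1, leaving R4C1 = 3.
Cage c has product 24; hence R1C1 = 2.
3 is placed in column 2, leaving R1C2 = 1.
Cage c has product 24, leaving R1C3 = 4.
Cage c needs product 24, so R1C4 = 3.
Column 1 now contains 3; hence R2C1 = 4.
The 4 cells of cage b must have sum 12, leaving R2C3 = 3.
4 is placed in column 4, so R2C4 = 1.
The full grid is 2 1 4 3 / 4 2 3 1 / 1 3 2 4 / 3 4 1 2.

3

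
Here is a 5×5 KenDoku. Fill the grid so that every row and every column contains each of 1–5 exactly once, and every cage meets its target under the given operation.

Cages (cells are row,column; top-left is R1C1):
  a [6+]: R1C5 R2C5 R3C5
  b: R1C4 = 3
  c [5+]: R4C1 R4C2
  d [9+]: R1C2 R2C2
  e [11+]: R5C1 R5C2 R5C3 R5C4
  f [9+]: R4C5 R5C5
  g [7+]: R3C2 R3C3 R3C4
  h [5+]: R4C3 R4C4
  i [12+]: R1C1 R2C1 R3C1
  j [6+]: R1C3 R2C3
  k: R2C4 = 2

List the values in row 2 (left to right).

3 4 5 2 1

Cage b is given, which forces R1C4 = 3.
K is a freebie; hence R2C4 = 2.
In row 3, 5 can only go at R3C1, so R3C1 = 5.
Column 1 now contains 5, so R1C1 = 4.
Row 1 now contains 4; hence R1C2 = 5.
Cage i has sum 12, leaving R2C1 = 3.
5 is placed in column 2, which forces R2C2 = 4.
Row 2 now contains 3, leaving R2C5 = 1.
The two cells of cage j must have sum 6, leaving R1C3 = 1.
1 is placed in column 5, which forces R1C5 = 2.
Row 2 now contains 1; hence R2C3 = 5.
Cage a needs sum 6, leaving R3C5 = 3.
Cage c needs two cells with sum 5, leaving R4C1 = 2.
Cage c's pair has sum 5, which forces R4C2 = 3.
1 is placed in column 3, which forces R4C3 = 4.
4 is placed in row 4, which forces R4C4 = 1.
4 is placed in row 4, so R4C5 = 5.
Column 1 now contains 2, which forces R5C1 = 1.
Row 5 already has 1; hence R5C2 = 2.
Row 5 already has 2; hence R5C3 = 3.
Column 4 already has 1, leaving R5C4 = 5.
Column 5 already has 5; hence R5C5 = 4.
Column 2 now contains 2, so R3C2 = 1.
Column 3 already has 4; hence R3C3 = 2.
Column 4 already has 1, leaving R3C4 = 4.
Completed grid: 4 5 1 3 2 / 3 4 5 2 1 / 5 1 2 4 3 / 2 3 4 1 5 / 1 2 3 5 4.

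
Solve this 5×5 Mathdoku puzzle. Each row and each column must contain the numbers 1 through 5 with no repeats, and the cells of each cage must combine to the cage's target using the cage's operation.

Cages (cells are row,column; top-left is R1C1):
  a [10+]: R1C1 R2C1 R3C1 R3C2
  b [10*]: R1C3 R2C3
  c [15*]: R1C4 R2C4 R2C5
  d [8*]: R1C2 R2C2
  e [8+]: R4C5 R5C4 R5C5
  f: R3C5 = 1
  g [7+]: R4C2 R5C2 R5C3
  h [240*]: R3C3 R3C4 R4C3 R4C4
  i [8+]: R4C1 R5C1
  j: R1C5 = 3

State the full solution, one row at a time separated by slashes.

4 2 5 1 3 / 1 4 2 3 5 / 2 3 4 5 1 / 5 1 3 4 2 / 3 5 1 2 4

J is a freebie; hence R1C5 = 3.
F is a freebie; hence R3C5 = 1.
Cage c needs product 15, so R1C4 = 1.
Cage c has product 15, so R2C4 = 3.
Column 5 already has 1, which forces R2C5 = 5.
Column 5 already has 5, leaving R4C5 = 2.
Column 4 already has 1, so R5C4 = 2.
Column 5 now contains 2, which forces R5C5 = 4.
Cage b's pair has product 10, leaving R1C3 = 5.
The 4 cells of cage a must have sum 10; hence R2C1 = 1.
Row 2 already has 5, leaving R2C3 = 2.
Cage d needs two cells with product 8, which forces R1C2 = 2.
2 is placed in row 2, which forces R2C2 = 4.
Column 2 now contains 4, so R3C2 = 3.
Row 3 now contains 3; hence R3C3 = 4.
Row 3 already has 4, which forces R3C4 = 5.
Column 2 now contains 3, so R4C2 = 1.
Column 3 already has 4, which forces R4C3 = 3.
Column 4 now contains 5, which forces R4C4 = 4.
1 is placed in column 2, leaving R5C2 = 5.
Column 3 now contains 3, leaving R5C3 = 1.
Row 1 already has 2, so R1C1 = 4.
Row 3 now contains 5, leaving R3C1 = 2.
3 is placed in row 4, leaving R4C1 = 5.
Row 5 now contains 5, which forces R5C1 = 3.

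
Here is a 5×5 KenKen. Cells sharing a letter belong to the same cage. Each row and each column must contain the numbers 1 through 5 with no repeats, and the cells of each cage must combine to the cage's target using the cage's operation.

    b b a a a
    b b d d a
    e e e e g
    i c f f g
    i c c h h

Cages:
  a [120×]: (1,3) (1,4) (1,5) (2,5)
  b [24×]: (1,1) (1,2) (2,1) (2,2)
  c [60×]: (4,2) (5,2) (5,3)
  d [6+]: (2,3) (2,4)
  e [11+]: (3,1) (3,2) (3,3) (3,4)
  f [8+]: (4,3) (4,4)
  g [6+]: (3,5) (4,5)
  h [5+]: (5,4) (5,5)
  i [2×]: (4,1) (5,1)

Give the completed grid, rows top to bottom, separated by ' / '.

Row 3 needs a 4, and only (3,5) is open for it.
Cage g needs two cells with sum 6, so (4,5) = 2.
Row 4 now contains 2; hence (4,1) = 1.
Cage i's pair has product 2, so (5,1) = 2.
Row 5 already has 2, which forces (5,4) = 4.
The 4 cells of cage a must have product 120, which forces (1,3) = 4.
Column 4 already has 4, leaving (1,4) = 2.
Cage c needs product 60; hence (4,2) = 4.
Cage h needs two cells with sum 5, which forces (5,5) = 1.
4 is placed in row 1, so (1,1) = 3.
Row 1 already has 2, so (1,2) = 1.
3 is placed in row 1; hence (1,5) = 5.
Cage b needs product 24; hence (2,1) = 4.
Cage b has product 24, so (2,2) = 2.
Column 5 now contains 5; hence (2,5) = 3.
3 is placed in column 1; hence (3,1) = 5.
Row 3 now contains 5, leaving (3,2) = 3.
Row 3 now contains 3, which forces (3,4) = 1.
Column 2 now contains 3, leaving (5,2) = 5.
Row 5 now contains 5, so (5,3) = 3.
Cage d needs two cells with sum 6, which forces (2,3) = 1.
Column 4 now contains 1, which forces (2,4) = 5.
1 is placed in row 3, leaving (3,3) = 2.
3 is placed in column 3, so (4,3) = 5.
The two cells of cage f must have sum 8; hence (4,4) = 3.

3 1 4 2 5 / 4 2 1 5 3 / 5 3 2 1 4 / 1 4 5 3 2 / 2 5 3 4 1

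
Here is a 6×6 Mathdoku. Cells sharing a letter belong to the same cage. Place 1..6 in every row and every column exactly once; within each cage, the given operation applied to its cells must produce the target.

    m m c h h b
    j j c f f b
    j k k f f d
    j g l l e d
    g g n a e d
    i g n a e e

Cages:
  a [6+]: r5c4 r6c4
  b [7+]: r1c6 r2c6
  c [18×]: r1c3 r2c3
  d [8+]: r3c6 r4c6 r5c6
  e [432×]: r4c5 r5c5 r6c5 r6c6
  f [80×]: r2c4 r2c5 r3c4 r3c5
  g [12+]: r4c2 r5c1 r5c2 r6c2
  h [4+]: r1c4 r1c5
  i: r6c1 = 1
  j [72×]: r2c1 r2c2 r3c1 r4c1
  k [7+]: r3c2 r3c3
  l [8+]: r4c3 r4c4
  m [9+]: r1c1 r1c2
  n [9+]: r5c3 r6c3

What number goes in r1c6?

2

I is a freebie, which forces r6c1 = 1.
Cage e has product 432; hence r6c6 = 6.
Row 1 needs a 2, and only r1c6 is open for it.
Cage b's pair has sum 7, which forces r2c6 = 5.
Column 3 needs a 1, and only r3c3 is open for it.
The two cells of cage k must have sum 7; hence r3c2 = 6.
In column 3, 2 can only go at r4c3, so r4c3 = 2.
Cage l needs two cells with sum 8, so r4c4 = 6.
Cage e needs product 432; hence r5c5 = 6.
Row 4 needs a 5, and only r4c2 is open for it.
The only place for 4 in row 1 is r1c2.
The two cells of cage m must have sum 9, which forces r1c1 = 5.
Row 1 needs a 6, and only r1c3 is open for it.
Column 3 already has 6, so r2c3 = 3.
The 4 cells of cage j must have product 72, so r2c1 = 6.
Row 4 needs a 1, and only r4c6 is open for it.
Row 5 needs a 5, and only r5c3 is open for it.
Column 3 now contains 5, leaving r6c3 = 4.
Row 6 already has 4; hence r6c5 = 3.
Cage h needs two cells with sum 4, which forces r1c4 = 3.
Column 5 already has 3, leaving r1c5 = 1.
Column 5 already has 3, so r4c5 = 4.
3 is placed in row 6, so r6c2 = 2.
Row 6 now contains 2; hence r6c4 = 5.
Column 2 already has 2, so r2c2 = 1.
Cage f has product 80; hence r2c4 = 4.
Column 5 now contains 4, so r2c5 = 2.
Cage j has product 72, so r3c1 = 4.
The 4 cells of cage f must have product 80, which forces r3c4 = 2.
The 4 cells of cage f must have product 80; hence r3c5 = 5.
Row 3 now contains 4, so r3c6 = 3.
Row 4 already has 4, so r4c1 = 3.
Column 1 now contains 4, leaving r5c1 = 2.
Column 2 now contains 1, which forces r5c2 = 3.
Cage a needs two cells with sum 6, leaving r5c4 = 1.
Column 6 now contains 3, which forces r5c6 = 4.
Completed grid: 5 4 6 3 1 2 / 6 1 3 4 2 5 / 4 6 1 2 5 3 / 3 5 2 6 4 1 / 2 3 5 1 6 4 / 1 2 4 5 3 6.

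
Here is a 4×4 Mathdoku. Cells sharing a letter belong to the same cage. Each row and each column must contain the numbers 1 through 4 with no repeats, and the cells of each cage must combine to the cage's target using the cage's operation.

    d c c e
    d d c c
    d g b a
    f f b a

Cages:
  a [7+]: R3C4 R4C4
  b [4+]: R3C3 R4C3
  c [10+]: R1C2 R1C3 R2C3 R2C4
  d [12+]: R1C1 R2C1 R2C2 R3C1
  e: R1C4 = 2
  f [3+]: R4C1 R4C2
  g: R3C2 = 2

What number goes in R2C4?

Cage e is a single given cell, so R1C4 = 2.
Cage g is given, which forces R3C2 = 2.
2 is placed in column 2, which forces R4C2 = 1.
Row 4 now contains 1; hence R4C3 = 3.
Row 4 already has 3; hence R4C4 = 4.
Column 3 now contains 3, so R3C3 = 1.
Column 4 now contains 4, leaving R3C4 = 3.
Row 4 now contains 1, which forces R4C1 = 2.
Cage c has sum 10; hence R1C2 = 3.
Column 3 already has 1, which forces R1C3 = 4.
The 4 cells of cage d must have sum 12, which forces R2C2 = 4.
Cage c needs sum 10; hence R2C3 = 2.
Column 4 now contains 3; hence R2C4 = 1.
Row 3 now contains 3, so R3C1 = 4.
Row 1 now contains 3, so R1C1 = 1.
Row 2 now contains 1, leaving R2C1 = 3.
Filled in: 1 3 4 2 / 3 4 2 1 / 4 2 1 3 / 2 1 3 4.

1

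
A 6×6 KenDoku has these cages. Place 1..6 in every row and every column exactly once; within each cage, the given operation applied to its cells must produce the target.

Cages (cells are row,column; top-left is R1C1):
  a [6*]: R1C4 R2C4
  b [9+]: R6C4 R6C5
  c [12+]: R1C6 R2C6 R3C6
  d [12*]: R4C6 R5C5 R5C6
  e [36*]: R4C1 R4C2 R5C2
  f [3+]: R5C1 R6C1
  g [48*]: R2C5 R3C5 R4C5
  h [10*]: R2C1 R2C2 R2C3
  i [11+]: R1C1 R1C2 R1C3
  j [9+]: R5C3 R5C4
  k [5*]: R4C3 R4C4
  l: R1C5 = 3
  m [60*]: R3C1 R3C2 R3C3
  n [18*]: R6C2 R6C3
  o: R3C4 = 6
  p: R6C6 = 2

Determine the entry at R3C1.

Cage l is given, so R1C5 = 3.
Cage o is a single given cell, so R3C4 = 6.
Cage p is given, which forces R6C6 = 2.
Cage a needs two cells with product 6; hence R1C4 = 2.
Cage a needs two cells with product 6; hence R2C4 = 3.
Cage f needs two cells with sum 3, so R5C1 = 2.
Row 6 already has 2, leaving R6C1 = 1.
Column 1 now contains 1; hence R2C1 = 5.
The only place for 5 in row 1 is R1C6.
Row 3 needs a 1, and only R3C6 is open for it.
Cage c needs sum 12; hence R2C6 = 6.
Cage d needs product 12, so R5C5 = 1.
The 3 cells of cage g must have product 48; hence R4C5 = 6.
Row 4 now contains 6; hence R4C1 = 3.
3 is placed in row 4, leaving R4C6 = 4.
Column 6 now contains 4, which forces R5C6 = 3.
Column 1 now contains 3, which forces R3C1 = 4.
Row 3 now contains 4, so R3C5 = 2.
Row 4 now contains 4; hence R4C2 = 2.
Row 5 already has 3, leaving R5C2 = 6.
6 is placed in column 2, leaving R6C2 = 3.
3 is placed in row 6, which forces R6C3 = 6.
Column 1 already has 4; hence R1C1 = 6.
2 is placed in column 2; hence R2C2 = 1.
Cage h needs product 10, leaving R2C3 = 2.
Column 5 now contains 2; hence R2C5 = 4.
Column 2 already has 3, leaving R3C2 = 5.
Cage m needs product 60; hence R3C3 = 3.
Column 5 already has 4, which forces R6C5 = 5.
Column 2 already has 1, so R1C2 = 4.
The 3 cells of cage i must have sum 11, so R1C3 = 1.
1 is placed in column 3, so R4C3 = 5.
5 is placed in row 4, which forces R4C4 = 1.
5 is placed in column 3, leaving R5C3 = 4.
4 is placed in row 5, which forces R5C4 = 5.
Row 6 already has 5, so R6C4 = 4.
The full grid is 6 4 1 2 3 5 / 5 1 2 3 4 6 / 4 5 3 6 2 1 / 3 2 5 1 6 4 / 2 6 4 5 1 3 / 1 3 6 4 5 2.

4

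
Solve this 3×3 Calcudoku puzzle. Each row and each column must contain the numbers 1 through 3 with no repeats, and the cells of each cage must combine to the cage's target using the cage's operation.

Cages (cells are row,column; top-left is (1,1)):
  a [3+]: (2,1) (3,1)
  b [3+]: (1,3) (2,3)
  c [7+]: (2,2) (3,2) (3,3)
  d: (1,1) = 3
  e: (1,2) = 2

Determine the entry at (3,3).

Cage d is a single given cell, leaving (1,1) = 3.
Cage e is a single given cell; hence (1,2) = 2.
2 is placed in row 1, which forces (1,3) = 1.
Column 2 already has 2, leaving (2,2) = 3.
1 is placed in column 3, so (2,3) = 2.
3 is placed in column 2, which forces (3,2) = 1.
2 is placed in column 3, so (3,3) = 3.
2 is placed in row 2, which forces (2,1) = 1.
Row 3 already has 1, leaving (3,1) = 2.
The full grid is 3 2 1 / 1 3 2 / 2 1 3.

3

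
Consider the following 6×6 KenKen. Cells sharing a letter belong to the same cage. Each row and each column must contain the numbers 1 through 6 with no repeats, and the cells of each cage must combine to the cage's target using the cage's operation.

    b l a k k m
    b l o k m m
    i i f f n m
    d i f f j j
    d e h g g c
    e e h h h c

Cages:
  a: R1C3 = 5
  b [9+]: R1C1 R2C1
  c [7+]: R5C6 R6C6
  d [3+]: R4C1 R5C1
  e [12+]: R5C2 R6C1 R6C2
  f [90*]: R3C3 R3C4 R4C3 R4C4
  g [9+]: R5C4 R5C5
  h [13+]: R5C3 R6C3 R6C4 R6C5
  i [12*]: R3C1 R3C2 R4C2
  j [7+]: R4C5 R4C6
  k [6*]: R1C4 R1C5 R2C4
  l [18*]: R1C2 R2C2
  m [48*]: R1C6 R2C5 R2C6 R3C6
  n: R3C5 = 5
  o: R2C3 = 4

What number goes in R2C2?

6

Cage a is a single given cell, leaving R1C3 = 5.
O is a freebie, leaving R2C3 = 4.
N is a freebie; hence R3C5 = 5.
Cage f has product 90, so R4C4 = 5.
The only place for 5 in row 2 is R2C1.
Cage b's pair has sum 9, so R1C1 = 4.
The 4 cells of cage m must have product 48, which forces R3C6 = 4.
Row 5 needs a 4, and only R5C2 is open for it.
Row 4 needs a 4, and only R4C5 is open for it.
Cage j's pair has sum 7, leaving R4C6 = 3.
In row 5, 5 can only go at R5C6, so R5C6 = 5.
Cage c needs two cells with sum 7, which forces R6C6 = 2.
Cage m has product 48, leaving R2C5 = 2.
Cage e needs sum 12, which forces R6C1 = 3.
Cage e has sum 12, leaving R6C2 = 5.
Cage h needs sum 13; hence R5C3 = 2.
Cage h needs sum 13, so R6C4 = 4.
Cage d's pair has sum 3, which forces R4C1 = 2.
2 is placed in row 5, leaving R5C1 = 1.
1 is placed in column 1, which forces R3C1 = 6.
The 3 cells of cage i must have product 12; hence R3C2 = 2.
Cage i has product 12, which forces R4C2 = 1.
1 is placed in row 4, leaving R4C3 = 6.
Column 3 now contains 6, leaving R6C3 = 1.
1 is placed in row 6, which forces R6C5 = 6.
1 is placed in column 3, which forces R3C3 = 3.
Cage f needs product 90, leaving R3C4 = 1.
The two cells of cage g must have sum 9, leaving R5C4 = 6.
6 is placed in column 5; hence R5C5 = 3.
Column 4 already has 6, leaving R1C4 = 2.
Column 5 now contains 3, which forces R1C5 = 1.
Row 1 now contains 1; hence R1C6 = 6.
Column 4 already has 1, which forces R2C4 = 3.
Column 6 already has 6, leaving R2C6 = 1.
6 is placed in row 1, so R1C2 = 3.
Row 2 now contains 3, so R2C2 = 6.
Completed grid: 4 3 5 2 1 6 / 5 6 4 3 2 1 / 6 2 3 1 5 4 / 2 1 6 5 4 3 / 1 4 2 6 3 5 / 3 5 1 4 6 2.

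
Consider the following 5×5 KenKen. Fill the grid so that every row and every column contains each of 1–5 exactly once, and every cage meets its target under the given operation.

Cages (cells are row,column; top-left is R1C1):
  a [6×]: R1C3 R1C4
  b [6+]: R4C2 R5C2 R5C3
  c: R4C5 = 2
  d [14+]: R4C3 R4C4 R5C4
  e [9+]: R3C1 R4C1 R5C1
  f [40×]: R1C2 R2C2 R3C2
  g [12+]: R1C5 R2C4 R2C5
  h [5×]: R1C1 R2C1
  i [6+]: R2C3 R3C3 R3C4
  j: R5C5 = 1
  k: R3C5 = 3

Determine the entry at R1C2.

Cage k is given, so R3C5 = 3.
The 3 cells of cage d must have sum 14, which forces R4C3 = 5.
Cage d has sum 14, which forces R4C4 = 4.
Cage c is a single given cell; hence R4C5 = 2.
Cage d has sum 14, leaving R5C4 = 5.
J is a freebie, leaving R5C5 = 1.
Column 4 already has 5; hence R2C4 = 3.
The 3 cells of cage b must have sum 6, leaving R4C2 = 1.
Cage a's pair has product 6, leaving R1C3 = 3.
3 is placed in column 4; hence R1C4 = 2.
Row 2 now contains 3; hence R2C3 = 1.
The 3 cells of cage i must have sum 6, so R3C3 = 4.
Cage i needs sum 6, which forces R3C4 = 1.
Row 4 already has 1; hence R4C1 = 3.
Column 3 now contains 3, which forces R5C3 = 2.
Cage h's pair has product 5, leaving R1C1 = 1.
1 is placed in row 2; hence R2C1 = 5.
5 is placed in row 2, leaving R2C5 = 4.
Row 3 already has 4; hence R3C1 = 2.
2 is placed in row 3; hence R3C2 = 5.
2 is placed in row 5; hence R5C1 = 4.
2 is placed in row 5; hence R5C2 = 3.
Column 2 now contains 5, which forces R1C2 = 4.
4 is placed in column 5, which forces R1C5 = 5.
Row 2 already has 4; hence R2C2 = 2.
Completed grid: 1 4 3 2 5 / 5 2 1 3 4 / 2 5 4 1 3 / 3 1 5 4 2 / 4 3 2 5 1.

4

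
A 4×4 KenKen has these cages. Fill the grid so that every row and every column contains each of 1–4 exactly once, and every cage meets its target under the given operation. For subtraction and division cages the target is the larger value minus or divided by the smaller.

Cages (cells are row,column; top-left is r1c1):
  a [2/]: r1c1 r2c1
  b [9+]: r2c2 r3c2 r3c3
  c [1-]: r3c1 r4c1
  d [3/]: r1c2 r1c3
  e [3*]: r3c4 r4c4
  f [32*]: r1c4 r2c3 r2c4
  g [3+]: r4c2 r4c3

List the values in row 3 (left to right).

Cage f needs product 32, so r1c4 = 4.
Cage f has product 32, which forces r2c3 = 4.
The 3 cells of cage f must have product 32, so r2c4 = 2.
Cage a's pair has quotient 2, which forces r1c1 = 2.
2 is placed in row 2; hence r2c1 = 1.
2 is placed in row 2, so r2c2 = 3.
The 3 cells of cage b must have sum 9; hence r3c2 = 4.
Cage b needs sum 9, so r3c3 = 2.
2 is placed in column 3, which forces r4c3 = 1.
Row 4 already has 1, so r4c4 = 3.
Column 2 now contains 3, which forces r1c2 = 1.
Column 3 now contains 1; hence r1c3 = 3.
Row 3 now contains 4, so r3c1 = 3.
3 is placed in column 4, which forces r3c4 = 1.
Row 4 now contains 3, which forces r4c1 = 4.
Row 4 already has 1, leaving r4c2 = 2.
Filled in: 2 1 3 4 / 1 3 4 2 / 3 4 2 1 / 4 2 1 3.

3 4 2 1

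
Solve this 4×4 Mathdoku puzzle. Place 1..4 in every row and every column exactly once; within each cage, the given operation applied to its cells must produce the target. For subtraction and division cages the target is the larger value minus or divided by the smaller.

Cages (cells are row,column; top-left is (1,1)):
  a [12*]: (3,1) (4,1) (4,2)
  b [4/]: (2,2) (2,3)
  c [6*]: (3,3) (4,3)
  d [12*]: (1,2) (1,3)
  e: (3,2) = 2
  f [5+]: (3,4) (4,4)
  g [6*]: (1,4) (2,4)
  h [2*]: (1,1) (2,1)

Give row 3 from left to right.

4 2 3 1

Cage e is a single given cell; hence (3,2) = 2.
Row 3 now contains 2, leaving (3,3) = 3.
Column 3 now contains 3, which forces (4,3) = 2.
Cage d's pair has product 12, so (1,2) = 3.
Column 3 now contains 3, which forces (1,3) = 4.
Row 1 already has 3, which forces (1,4) = 2.
Column 3 already has 4, leaving (2,3) = 1.
Column 4 already has 2, leaving (2,4) = 3.
Row 1 already has 2, so (1,1) = 1.
1 is placed in row 2, which forces (2,1) = 2.
1 is placed in row 2, so (2,2) = 4.
Column 1 now contains 1, which forces (3,1) = 4.
Row 3 now contains 4, so (3,4) = 1.
The 3 cells of cage a must have product 12, so (4,1) = 3.
Column 2 already has 4, leaving (4,2) = 1.
Column 4 already has 1, leaving (4,4) = 4.
Filled in: 1 3 4 2 / 2 4 1 3 / 4 2 3 1 / 3 1 2 4.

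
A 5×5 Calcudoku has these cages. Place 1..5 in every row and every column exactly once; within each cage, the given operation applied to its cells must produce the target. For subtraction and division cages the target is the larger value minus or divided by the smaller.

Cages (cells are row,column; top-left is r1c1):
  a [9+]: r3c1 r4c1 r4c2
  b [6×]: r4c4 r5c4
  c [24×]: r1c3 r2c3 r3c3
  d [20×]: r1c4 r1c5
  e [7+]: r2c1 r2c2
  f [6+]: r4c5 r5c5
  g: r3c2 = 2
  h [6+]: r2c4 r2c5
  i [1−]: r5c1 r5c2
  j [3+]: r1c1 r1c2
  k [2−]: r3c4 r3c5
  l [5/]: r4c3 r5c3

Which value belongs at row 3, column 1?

Cage g is given, which forces r3c2 = 2.
Cage j needs two cells with sum 3, which forces r1c1 = 2.
Column 2 now contains 2, so r1c2 = 1.
Cage c has product 24, leaving r2c3 = 2.
The only place for 3 in row 1 is r1c3.
Column 3 already has 3, leaving r3c3 = 4.
Row 4 needs a 4, and only r4c5 is open for it.
Cage d needs two cells with product 20; hence r1c4 = 4.
4 is placed in column 5; hence r1c5 = 5.
Column 5 already has 5, so r2c5 = 1.
1 is placed in column 5; hence r3c5 = 3.
The two cells of cage f must have sum 6, leaving r5c5 = 2.
Row 2 already has 1, so r2c4 = 5.
Column 4 now contains 5, which forces r3c4 = 1.
The two cells of cage b must have product 6, leaving r4c4 = 2.
Row 5 now contains 2, so r5c4 = 3.
1 is placed in row 3, which forces r3c1 = 5.
Cage a has sum 9, so r4c1 = 1.
Cage a needs sum 9, so r4c2 = 3.
Row 4 already has 1, so r4c3 = 5.
5 is placed in column 1, leaving r5c1 = 4.
Row 5 already has 4; hence r5c2 = 5.
Column 3 already has 5; hence r5c3 = 1.
Column 1 now contains 4, leaving r2c1 = 3.
Column 2 already has 3, leaving r2c2 = 4.
Filled in: 2 1 3 4 5 / 3 4 2 5 1 / 5 2 4 1 3 / 1 3 5 2 4 / 4 5 1 3 2.

5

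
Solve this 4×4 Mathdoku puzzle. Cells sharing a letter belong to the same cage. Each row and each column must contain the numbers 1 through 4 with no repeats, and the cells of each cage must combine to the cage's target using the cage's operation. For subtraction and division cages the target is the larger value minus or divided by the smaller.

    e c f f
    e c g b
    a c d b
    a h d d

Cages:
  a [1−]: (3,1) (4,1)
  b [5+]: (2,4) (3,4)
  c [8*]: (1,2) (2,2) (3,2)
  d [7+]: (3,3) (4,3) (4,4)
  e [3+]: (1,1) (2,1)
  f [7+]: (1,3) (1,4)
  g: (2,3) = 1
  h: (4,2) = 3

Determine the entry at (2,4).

G is a freebie; hence (2,3) = 1.
H is a freebie, so (4,2) = 3.
The two cells of cage e must have sum 3, leaving (1,1) = 1.
Row 2 now contains 1, which forces (2,1) = 2.
Row 2 already has 2, so (2,2) = 4.
Row 2 already has 4; hence (2,4) = 3.
Column 1 now contains 2; hence (3,1) = 3.
Column 1 now contains 2, so (4,1) = 4.
Row 4 already has 4, so (4,3) = 2.
Cage d has sum 7, leaving (4,4) = 1.
4 is placed in column 2, so (1,2) = 2.
Cage f's pair has sum 7, so (1,3) = 3.
Column 4 now contains 3, which forces (1,4) = 4.
The 3 cells of cage c must have product 8, which forces (3,2) = 1.
Column 3 now contains 2, so (3,3) = 4.
1 is placed in column 4, leaving (3,4) = 2.
Filled in: 1 2 3 4 / 2 4 1 3 / 3 1 4 2 / 4 3 2 1.

3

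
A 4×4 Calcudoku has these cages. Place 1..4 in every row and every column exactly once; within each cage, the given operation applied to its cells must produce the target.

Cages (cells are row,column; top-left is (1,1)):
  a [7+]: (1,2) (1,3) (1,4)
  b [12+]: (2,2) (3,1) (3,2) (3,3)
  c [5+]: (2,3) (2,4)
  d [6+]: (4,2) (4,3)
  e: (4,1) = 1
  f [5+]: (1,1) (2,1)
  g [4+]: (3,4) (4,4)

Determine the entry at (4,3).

Cage e is given; hence (4,1) = 1.
Row 4 now contains 1; hence (4,4) = 3.
3 is placed in column 4; hence (3,4) = 1.
The 4 cells of cage b must have sum 12, which forces (2,2) = 3.
Row 2 now contains 3, so (2,3) = 1.
Cage f's pair has sum 5, so (1,1) = 3.
The 3 cells of cage a must have sum 7, so (1,2) = 1.
Row 2 now contains 3, which forces (2,1) = 2.
Cage c's pair has sum 5, so (2,4) = 4.
Column 1 already has 2, so (3,1) = 4.
Row 3 now contains 4, so (3,2) = 2.
Row 3 now contains 2, leaving (3,3) = 3.
Column 2 already has 2, so (4,2) = 4.
Row 4 already has 4, which forces (4,3) = 2.
Column 3 already has 2, which forces (1,3) = 4.
Column 4 already has 4, which forces (1,4) = 2.
Completed grid: 3 1 4 2 / 2 3 1 4 / 4 2 3 1 / 1 4 2 3.

2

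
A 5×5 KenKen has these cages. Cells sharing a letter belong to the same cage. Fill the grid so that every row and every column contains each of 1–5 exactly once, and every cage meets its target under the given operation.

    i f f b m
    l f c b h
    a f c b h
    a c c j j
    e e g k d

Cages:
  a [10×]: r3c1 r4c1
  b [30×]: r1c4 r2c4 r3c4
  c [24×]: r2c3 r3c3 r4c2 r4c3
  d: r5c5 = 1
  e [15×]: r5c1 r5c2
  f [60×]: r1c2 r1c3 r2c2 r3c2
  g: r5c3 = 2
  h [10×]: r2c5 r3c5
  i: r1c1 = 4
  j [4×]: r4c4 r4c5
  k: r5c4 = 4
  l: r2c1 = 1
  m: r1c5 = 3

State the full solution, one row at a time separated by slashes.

I is a freebie, so r1c1 = 4.
Cage m is a single given cell; hence r1c5 = 3.
L is a freebie, so r2c1 = 1.
Cage g is a single given cell, leaving r5c3 = 2.
Cage k is a single given cell; hence r5c4 = 4.
Cage d is given, leaving r5c5 = 1.
Cage c needs product 24; hence r4c2 = 2.
Column 4 now contains 4, leaving r4c4 = 1.
1 is placed in column 5, leaving r4c5 = 4.
The 4 cells of cage c must have product 24, which forces r2c3 = 4.
Cage a's pair has product 10, which forces r3c1 = 2.
Cage c needs product 24, so r3c3 = 1.
Row 3 already has 2; hence r3c5 = 5.
Row 4 now contains 2; hence r4c1 = 5.
4 is placed in row 4, leaving r4c3 = 3.
Column 1 already has 5, which forces r5c1 = 3.
Row 5 now contains 3, which forces r5c2 = 5.
5 is placed in column 2, which forces r1c2 = 1.
Column 3 already has 1; hence r1c3 = 5.
5 is placed in row 1, which forces r1c4 = 2.
4 is placed in row 2, which forces r2c2 = 3.
Column 4 already has 2, which forces r2c4 = 5.
Column 5 already has 5, leaving r2c5 = 2.
Cage f needs product 60, so r3c2 = 4.
Row 3 already has 5; hence r3c4 = 3.

4 1 5 2 3 / 1 3 4 5 2 / 2 4 1 3 5 / 5 2 3 1 4 / 3 5 2 4 1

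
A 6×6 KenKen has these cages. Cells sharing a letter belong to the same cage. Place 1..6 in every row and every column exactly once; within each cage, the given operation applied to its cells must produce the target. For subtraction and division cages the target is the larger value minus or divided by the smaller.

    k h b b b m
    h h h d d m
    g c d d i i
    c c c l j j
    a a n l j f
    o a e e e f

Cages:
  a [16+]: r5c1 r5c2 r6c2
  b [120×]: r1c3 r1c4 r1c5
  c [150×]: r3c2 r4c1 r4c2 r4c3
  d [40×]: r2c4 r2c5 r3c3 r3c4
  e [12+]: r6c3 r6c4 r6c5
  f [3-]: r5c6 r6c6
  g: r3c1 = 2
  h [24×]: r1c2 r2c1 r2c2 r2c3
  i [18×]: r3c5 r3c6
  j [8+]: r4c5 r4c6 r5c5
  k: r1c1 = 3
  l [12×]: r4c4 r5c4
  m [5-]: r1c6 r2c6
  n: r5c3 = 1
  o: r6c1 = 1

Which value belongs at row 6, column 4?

K is a freebie, which forces r1c1 = 3.
G is a freebie, so r3c1 = 2.
Cage c needs product 150; hence r3c2 = 5.
Cage n is given, leaving r5c3 = 1.
O is a freebie, which forces r6c1 = 1.
Column 2 now contains 5, which forces r6c2 = 6.
Column 3 already has 1; hence r3c3 = 4.
Cage d needs product 40, which forces r3c4 = 1.
Cage a needs sum 16, which forces r5c1 = 6.
6 is placed in column 2, which forces r5c2 = 4.
Column 1 already has 6, which forces r2c1 = 4.
Column 1 already has 6, so r4c1 = 5.
The only place for 2 in row 1 is r1c2.
Cage h needs product 24, leaving r2c2 = 1.
Cage h needs product 24, which forces r2c3 = 3.
Row 2 now contains 1, so r2c6 = 6.
Column 6 now contains 6, so r3c6 = 3.
Column 2 now contains 1; hence r4c2 = 3.
Column 3 already has 3, which forces r6c3 = 5.
Row 6 now contains 5, so r6c6 = 2.
5 is placed in column 3, leaving r1c3 = 6.
Column 6 now contains 6, leaving r1c6 = 1.
Row 3 now contains 3, which forces r3c5 = 6.
Cage c needs product 150, leaving r4c3 = 2.
Column 6 now contains 1, leaving r4c6 = 4.
Column 6 now contains 2, which forces r5c6 = 5.
4 is placed in row 4; hence r4c4 = 6.
4 is placed in row 4; hence r4c5 = 1.
Cage l needs two cells with product 12, leaving r5c4 = 2.
Row 5 now contains 5, which forces r5c5 = 3.
3 is placed in column 5, leaving r6c5 = 4.
Cage b needs product 120, so r1c4 = 4.
Column 5 already has 4; hence r1c5 = 5.
Column 4 already has 2, leaving r2c4 = 5.
Cage d needs product 40, leaving r2c5 = 2.
4 is placed in row 6; hence r6c4 = 3.
Filled in: 3 2 6 4 5 1 / 4 1 3 5 2 6 / 2 5 4 1 6 3 / 5 3 2 6 1 4 / 6 4 1 2 3 5 / 1 6 5 3 4 2.

3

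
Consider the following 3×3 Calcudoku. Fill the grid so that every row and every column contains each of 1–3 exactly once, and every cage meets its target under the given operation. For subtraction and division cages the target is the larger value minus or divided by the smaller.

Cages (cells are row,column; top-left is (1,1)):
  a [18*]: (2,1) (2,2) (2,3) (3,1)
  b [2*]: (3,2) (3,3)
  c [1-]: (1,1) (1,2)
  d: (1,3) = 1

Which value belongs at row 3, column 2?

1

Cage d is a single given cell; hence (1,3) = 1.
The 4 cells of cage a must have product 18, leaving (3,1) = 3.
Column 3 already has 1, leaving (3,3) = 2.
3 is placed in column 1, leaving (1,1) = 2.
Cage c needs two cells with difference 1; hence (1,2) = 3.
Column 1 already has 2, leaving (2,1) = 1.
Row 2 already has 1, which forces (2,2) = 2.
2 is placed in column 3; hence (2,3) = 3.
Row 3 already has 2; hence (3,2) = 1.
The full grid is 2 3 1 / 1 2 3 / 3 1 2.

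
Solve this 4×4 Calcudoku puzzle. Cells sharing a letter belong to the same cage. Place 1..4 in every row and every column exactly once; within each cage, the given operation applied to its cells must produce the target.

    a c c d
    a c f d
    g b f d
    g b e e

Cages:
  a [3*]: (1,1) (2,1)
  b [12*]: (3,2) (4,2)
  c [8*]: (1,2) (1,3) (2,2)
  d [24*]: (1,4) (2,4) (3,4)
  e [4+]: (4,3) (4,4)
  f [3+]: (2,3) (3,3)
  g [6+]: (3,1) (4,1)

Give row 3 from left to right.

4 3 1 2

The only place for 1 in row 3 is (3,3).
1 is placed in column 3, so (2,3) = 2.
1 is placed in column 3; hence (4,3) = 3.
The two cells of cage e must have sum 4, which forces (4,4) = 1.
Cage c needs product 8, which forces (1,2) = 2.
2 is placed in column 3; hence (1,3) = 4.
Row 1 now contains 4, which forces (1,4) = 3.
Cage c has product 8, which forces (2,2) = 1.
Column 4 now contains 3, leaving (2,4) = 4.
The two cells of cage b must have product 12; hence (3,2) = 3.
Column 4 already has 4, which forces (3,4) = 2.
Row 4 now contains 3; hence (4,2) = 4.
3 is placed in row 1, so (1,1) = 1.
Row 2 now contains 1, so (2,1) = 3.
Row 3 now contains 2; hence (3,1) = 4.
4 is placed in row 4, so (4,1) = 2.
The full grid is 1 2 4 3 / 3 1 2 4 / 4 3 1 2 / 2 4 3 1.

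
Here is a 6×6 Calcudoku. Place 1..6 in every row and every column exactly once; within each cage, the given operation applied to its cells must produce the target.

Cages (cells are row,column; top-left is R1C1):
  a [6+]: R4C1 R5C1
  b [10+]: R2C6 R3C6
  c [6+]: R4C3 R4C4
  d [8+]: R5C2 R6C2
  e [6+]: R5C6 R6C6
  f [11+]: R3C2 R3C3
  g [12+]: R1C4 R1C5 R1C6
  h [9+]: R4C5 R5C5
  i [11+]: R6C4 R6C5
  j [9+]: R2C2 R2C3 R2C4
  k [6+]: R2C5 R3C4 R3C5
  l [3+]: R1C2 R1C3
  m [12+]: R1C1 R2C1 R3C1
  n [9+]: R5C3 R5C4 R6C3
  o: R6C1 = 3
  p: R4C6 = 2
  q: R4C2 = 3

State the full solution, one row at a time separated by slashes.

Cage q is a single given cell, which forces R4C2 = 3.
Cage p is given; hence R4C6 = 2.
O is a freebie; hence R6C1 = 3.
Row 4 needs a 6, and only R4C5 is open for it.
Cage h needs two cells with sum 9, leaving R5C5 = 3.
The two cells of cage i must have sum 11, leaving R6C4 = 6.
Column 5 already has 6, leaving R6C5 = 5.
5 is placed in row 6; hence R6C6 = 1.
The two cells of cage d must have sum 8, so R5C2 = 6.
1 is placed in column 6; hence R5C6 = 5.
Row 6 already has 6, which forces R6C2 = 2.
Row 6 already has 2, which forces R6C3 = 4.
Column 2 now contains 2, which forces R1C2 = 1.
The two cells of cage l must have sum 3; hence R1C3 = 2.
2 is placed in row 1, so R1C5 = 4.
Column 2 already has 6, leaving R3C2 = 5.
Cage f's pair has sum 11; hence R3C3 = 6.
Row 3 already has 6, which forces R3C6 = 4.
5 is placed in row 5, leaving R5C3 = 1.
The 3 cells of cage n must have sum 9, which forces R5C4 = 4.
4 is placed in row 1; hence R1C4 = 5.
Cage g has sum 12, so R1C6 = 3.
Column 2 now contains 5; hence R2C2 = 4.
Cage j has sum 9; hence R2C3 = 3.
Cage j has sum 9, leaving R2C4 = 2.
2 is placed in row 2, which forces R2C5 = 1.
4 is placed in column 6, so R2C6 = 6.
Cage k has sum 6; hence R3C4 = 3.
1 is placed in column 5, leaving R3C5 = 2.
Cage a needs two cells with sum 6; hence R4C1 = 4.
Column 3 already has 1, leaving R4C3 = 5.
Cage c needs two cells with sum 6, leaving R4C4 = 1.
Row 5 already has 1, so R5C1 = 2.
Row 1 now contains 5, leaving R1C1 = 6.
6 is placed in row 2, leaving R2C1 = 5.
2 is placed in row 3, which forces R3C1 = 1.

6 1 2 5 4 3 / 5 4 3 2 1 6 / 1 5 6 3 2 4 / 4 3 5 1 6 2 / 2 6 1 4 3 5 / 3 2 4 6 5 1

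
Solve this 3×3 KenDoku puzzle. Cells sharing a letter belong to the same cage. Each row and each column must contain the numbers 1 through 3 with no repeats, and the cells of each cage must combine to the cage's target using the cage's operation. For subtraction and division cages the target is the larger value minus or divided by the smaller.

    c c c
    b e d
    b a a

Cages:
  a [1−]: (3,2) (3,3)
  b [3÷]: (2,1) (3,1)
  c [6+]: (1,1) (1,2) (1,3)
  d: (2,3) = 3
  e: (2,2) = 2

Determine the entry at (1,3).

Cage e is given, so (2,2) = 2.
Cage d is a single given cell, which forces (2,3) = 3.
Row 2 already has 3; hence (2,1) = 1.
Cage b's pair has quotient 3, leaving (3,1) = 3.
3 is placed in row 3; hence (3,2) = 1.
Cage a's pair has difference 1; hence (3,3) = 2.
3 is placed in column 1, which forces (1,1) = 2.
1 is placed in column 2, leaving (1,2) = 3.
2 is placed in column 3, which forces (1,3) = 1.
Completed grid: 2 3 1 / 1 2 3 / 3 1 2.

1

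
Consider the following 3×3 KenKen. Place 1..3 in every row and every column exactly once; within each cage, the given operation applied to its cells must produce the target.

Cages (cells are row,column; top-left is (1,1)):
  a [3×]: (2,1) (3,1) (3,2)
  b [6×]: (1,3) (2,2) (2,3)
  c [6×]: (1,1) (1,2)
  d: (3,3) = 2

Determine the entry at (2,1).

Cage a has product 3, so (2,1) = 1.
Cage a has product 3, so (3,1) = 3.
The 3 cells of cage a must have product 3, so (3,2) = 1.
Cage d is a single given cell, leaving (3,3) = 2.
Column 1 already has 3, so (1,1) = 2.
Cage c's pair has product 6, which forces (1,2) = 3.
The 3 cells of cage b must have product 6; hence (1,3) = 1.
The 3 cells of cage b must have product 6, so (2,2) = 2.
Column 3 now contains 2; hence (2,3) = 3.
The full grid is 2 3 1 / 1 2 3 / 3 1 2.

1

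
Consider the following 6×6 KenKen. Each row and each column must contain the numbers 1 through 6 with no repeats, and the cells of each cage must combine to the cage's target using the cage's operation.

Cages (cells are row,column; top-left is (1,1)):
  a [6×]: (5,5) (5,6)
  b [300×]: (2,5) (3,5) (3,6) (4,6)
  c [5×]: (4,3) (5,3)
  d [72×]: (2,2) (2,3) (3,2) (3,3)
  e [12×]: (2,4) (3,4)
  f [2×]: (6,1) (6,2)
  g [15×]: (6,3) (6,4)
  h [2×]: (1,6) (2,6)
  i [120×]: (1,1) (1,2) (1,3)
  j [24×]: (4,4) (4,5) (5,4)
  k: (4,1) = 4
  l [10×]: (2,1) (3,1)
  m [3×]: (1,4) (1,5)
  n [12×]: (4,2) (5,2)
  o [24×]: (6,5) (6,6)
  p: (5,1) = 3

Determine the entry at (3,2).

K is a freebie; hence (4,1) = 4.
Cage p is given; hence (5,1) = 3.
Row 1 needs a 2, and only (1,6) is open for it.
Column 6 already has 2; hence (2,6) = 1.
Column 6 now contains 1; hence (5,6) = 6.
Column 6 now contains 6, which forces (6,6) = 4.
Row 5 already has 6, so (5,5) = 1.
4 is placed in row 6, which forces (6,5) = 6.
The two cells of cage m must have product 3, so (1,4) = 1.
Column 5 now contains 1, which forces (1,5) = 3.
Cage c needs two cells with product 5, so (4,3) = 1.
Column 5 now contains 3, which forces (4,5) = 2.
1 is placed in row 5, which forces (5,3) = 5.
Column 3 already has 5, leaving (6,3) = 3.
Row 6 already has 3, so (6,4) = 5.
The only place for 1 in row 3 is (3,2).
Cage f needs two cells with product 2, so (6,1) = 1.
1 is placed in column 2; hence (6,2) = 2.
Cage n needs two cells with product 12, so (4,2) = 3.
Row 4 already has 3, which forces (4,4) = 6.
Row 4 already has 3, which forces (4,6) = 5.
Column 2 now contains 2, so (5,2) = 4.
4 is placed in row 5; hence (5,4) = 2.
Cage i needs product 120, which forces (1,3) = 4.
Column 2 already has 3; hence (2,2) = 6.
Cage d has product 72; hence (2,3) = 2.
The 4 cells of cage d must have product 72, which forces (3,3) = 6.
Column 6 already has 5; hence (3,6) = 3.
Cage i has product 120, which forces (1,1) = 6.
6 is placed in column 2, leaving (1,2) = 5.
Row 2 now contains 2, which forces (2,1) = 5.
Cage e's pair has product 12, leaving (2,4) = 3.
Row 2 now contains 5, leaving (2,5) = 4.
Cage l needs two cells with product 10, leaving (3,1) = 2.
3 is placed in row 3, leaving (3,4) = 4.
Column 5 now contains 4, so (3,5) = 5.
Filled in: 6 5 4 1 3 2 / 5 6 2 3 4 1 / 2 1 6 4 5 3 / 4 3 1 6 2 5 / 3 4 5 2 1 6 / 1 2 3 5 6 4.

1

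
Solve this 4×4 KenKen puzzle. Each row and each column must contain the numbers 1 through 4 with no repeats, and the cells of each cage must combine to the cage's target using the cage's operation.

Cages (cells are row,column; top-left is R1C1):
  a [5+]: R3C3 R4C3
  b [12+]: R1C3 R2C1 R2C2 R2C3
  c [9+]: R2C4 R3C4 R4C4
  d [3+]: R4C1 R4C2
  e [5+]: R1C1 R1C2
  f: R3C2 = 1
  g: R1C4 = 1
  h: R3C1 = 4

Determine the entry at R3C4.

3

Cage g is a single given cell; hence R1C4 = 1.
Cage h is a single given cell, so R3C1 = 4.
Cage f is a single given cell, leaving R3C2 = 1.
Column 2 already has 1, leaving R4C2 = 2.
Cage e's pair has sum 5, which forces R1C1 = 2.
The two cells of cage e must have sum 5, leaving R1C2 = 3.
3 is placed in row 1; hence R1C3 = 4.
Column 2 already has 3, so R2C2 = 4.
Cage a needs two cells with sum 5, which forces R3C3 = 2.
2 is placed in row 3, leaving R3C4 = 3.
Row 4 already has 2, which forces R4C1 = 1.
The two cells of cage a must have sum 5, so R4C3 = 3.
Column 4 now contains 3; hence R4C4 = 4.
1 is placed in column 1, which forces R2C1 = 3.
Column 3 already has 3, which forces R2C3 = 1.
Column 4 now contains 3, so R2C4 = 2.
The full grid is 2 3 4 1 / 3 4 1 2 / 4 1 2 3 / 1 2 3 4.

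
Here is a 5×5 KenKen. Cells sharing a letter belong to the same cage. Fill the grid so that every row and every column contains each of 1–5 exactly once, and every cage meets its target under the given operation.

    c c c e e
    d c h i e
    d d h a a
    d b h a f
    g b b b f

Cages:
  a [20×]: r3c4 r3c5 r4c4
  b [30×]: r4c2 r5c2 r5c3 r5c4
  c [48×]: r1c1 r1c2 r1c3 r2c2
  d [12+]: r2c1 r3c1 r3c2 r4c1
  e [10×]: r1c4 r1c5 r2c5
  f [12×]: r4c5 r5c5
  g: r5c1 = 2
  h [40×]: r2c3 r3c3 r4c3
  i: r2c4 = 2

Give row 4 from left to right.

5 2 4 1 3

Cage i is a single given cell, so r2c4 = 2.
G is a freebie, which forces r5c1 = 2.
Cage e needs product 10, leaving r1c5 = 2.
Row 2 already has 2, so r2c2 = 4.
Row 2 already has 4, which forces r2c3 = 5.
Row 2 already has 5, which forces r2c5 = 1.
The 4 cells of cage b must have product 30, which forces r4c2 = 2.
2 is placed in row 4, which forces r4c3 = 4.
Row 4 now contains 4, leaving r4c5 = 3.
3 is placed in column 5, so r5c5 = 4.
Cage c needs product 48; hence r1c1 = 4.
Cage e needs product 10, which forces r1c4 = 5.
1 is placed in row 2, so r2c1 = 3.
2 is placed in column 2; hence r3c2 = 3.
Column 3 already has 4, leaving r3c3 = 2.
Cage a has product 20; hence r3c4 = 4.
Column 5 now contains 4, which forces r3c5 = 5.
The 3 cells of cage a must have product 20, which forces r4c4 = 1.
1 is placed in column 4; hence r5c4 = 3.
3 is placed in column 2, leaving r1c2 = 1.
The 4 cells of cage c must have product 48, leaving r1c3 = 3.
Row 3 now contains 5, leaving r3c1 = 1.
Row 4 already has 1; hence r4c1 = 5.
Cage b has product 30, which forces r5c2 = 5.
Row 5 now contains 3; hence r5c3 = 1.
Filled in: 4 1 3 5 2 / 3 4 5 2 1 / 1 3 2 4 5 / 5 2 4 1 3 / 2 5 1 3 4.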